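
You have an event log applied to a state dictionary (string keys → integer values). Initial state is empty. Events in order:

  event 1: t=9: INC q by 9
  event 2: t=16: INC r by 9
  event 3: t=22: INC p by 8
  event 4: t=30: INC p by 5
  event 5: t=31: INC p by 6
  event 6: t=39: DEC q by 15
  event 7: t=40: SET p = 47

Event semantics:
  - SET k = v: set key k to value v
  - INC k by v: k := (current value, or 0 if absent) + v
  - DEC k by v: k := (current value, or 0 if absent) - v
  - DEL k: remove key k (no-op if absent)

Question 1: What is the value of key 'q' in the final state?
Track key 'q' through all 7 events:
  event 1 (t=9: INC q by 9): q (absent) -> 9
  event 2 (t=16: INC r by 9): q unchanged
  event 3 (t=22: INC p by 8): q unchanged
  event 4 (t=30: INC p by 5): q unchanged
  event 5 (t=31: INC p by 6): q unchanged
  event 6 (t=39: DEC q by 15): q 9 -> -6
  event 7 (t=40: SET p = 47): q unchanged
Final: q = -6

Answer: -6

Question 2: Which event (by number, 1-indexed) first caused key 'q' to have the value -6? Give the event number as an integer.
Answer: 6

Derivation:
Looking for first event where q becomes -6:
  event 1: q = 9
  event 2: q = 9
  event 3: q = 9
  event 4: q = 9
  event 5: q = 9
  event 6: q 9 -> -6  <-- first match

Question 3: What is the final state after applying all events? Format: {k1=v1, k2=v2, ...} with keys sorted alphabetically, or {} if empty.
  after event 1 (t=9: INC q by 9): {q=9}
  after event 2 (t=16: INC r by 9): {q=9, r=9}
  after event 3 (t=22: INC p by 8): {p=8, q=9, r=9}
  after event 4 (t=30: INC p by 5): {p=13, q=9, r=9}
  after event 5 (t=31: INC p by 6): {p=19, q=9, r=9}
  after event 6 (t=39: DEC q by 15): {p=19, q=-6, r=9}
  after event 7 (t=40: SET p = 47): {p=47, q=-6, r=9}

Answer: {p=47, q=-6, r=9}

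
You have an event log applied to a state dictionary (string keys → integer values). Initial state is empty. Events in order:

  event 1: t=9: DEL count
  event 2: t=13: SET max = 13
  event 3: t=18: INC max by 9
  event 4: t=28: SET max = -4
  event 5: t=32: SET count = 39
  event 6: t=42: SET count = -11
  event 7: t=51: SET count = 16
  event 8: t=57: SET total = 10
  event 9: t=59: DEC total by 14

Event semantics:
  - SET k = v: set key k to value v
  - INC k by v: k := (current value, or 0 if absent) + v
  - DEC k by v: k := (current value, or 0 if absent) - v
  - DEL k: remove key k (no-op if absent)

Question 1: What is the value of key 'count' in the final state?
Answer: 16

Derivation:
Track key 'count' through all 9 events:
  event 1 (t=9: DEL count): count (absent) -> (absent)
  event 2 (t=13: SET max = 13): count unchanged
  event 3 (t=18: INC max by 9): count unchanged
  event 4 (t=28: SET max = -4): count unchanged
  event 5 (t=32: SET count = 39): count (absent) -> 39
  event 6 (t=42: SET count = -11): count 39 -> -11
  event 7 (t=51: SET count = 16): count -11 -> 16
  event 8 (t=57: SET total = 10): count unchanged
  event 9 (t=59: DEC total by 14): count unchanged
Final: count = 16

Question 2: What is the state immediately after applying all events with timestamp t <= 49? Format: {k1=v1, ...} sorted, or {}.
Answer: {count=-11, max=-4}

Derivation:
Apply events with t <= 49 (6 events):
  after event 1 (t=9: DEL count): {}
  after event 2 (t=13: SET max = 13): {max=13}
  after event 3 (t=18: INC max by 9): {max=22}
  after event 4 (t=28: SET max = -4): {max=-4}
  after event 5 (t=32: SET count = 39): {count=39, max=-4}
  after event 6 (t=42: SET count = -11): {count=-11, max=-4}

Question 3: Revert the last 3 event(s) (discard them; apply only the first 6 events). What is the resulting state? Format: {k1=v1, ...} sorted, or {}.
Answer: {count=-11, max=-4}

Derivation:
Keep first 6 events (discard last 3):
  after event 1 (t=9: DEL count): {}
  after event 2 (t=13: SET max = 13): {max=13}
  after event 3 (t=18: INC max by 9): {max=22}
  after event 4 (t=28: SET max = -4): {max=-4}
  after event 5 (t=32: SET count = 39): {count=39, max=-4}
  after event 6 (t=42: SET count = -11): {count=-11, max=-4}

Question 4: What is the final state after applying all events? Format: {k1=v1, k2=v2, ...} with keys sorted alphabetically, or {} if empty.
  after event 1 (t=9: DEL count): {}
  after event 2 (t=13: SET max = 13): {max=13}
  after event 3 (t=18: INC max by 9): {max=22}
  after event 4 (t=28: SET max = -4): {max=-4}
  after event 5 (t=32: SET count = 39): {count=39, max=-4}
  after event 6 (t=42: SET count = -11): {count=-11, max=-4}
  after event 7 (t=51: SET count = 16): {count=16, max=-4}
  after event 8 (t=57: SET total = 10): {count=16, max=-4, total=10}
  after event 9 (t=59: DEC total by 14): {count=16, max=-4, total=-4}

Answer: {count=16, max=-4, total=-4}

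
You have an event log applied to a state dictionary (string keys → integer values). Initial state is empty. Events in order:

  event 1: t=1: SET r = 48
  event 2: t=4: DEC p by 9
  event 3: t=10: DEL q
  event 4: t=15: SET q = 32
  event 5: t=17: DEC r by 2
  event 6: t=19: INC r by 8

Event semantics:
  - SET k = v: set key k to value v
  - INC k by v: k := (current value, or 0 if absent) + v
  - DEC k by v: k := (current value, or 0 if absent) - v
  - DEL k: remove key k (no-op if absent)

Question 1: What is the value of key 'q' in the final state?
Answer: 32

Derivation:
Track key 'q' through all 6 events:
  event 1 (t=1: SET r = 48): q unchanged
  event 2 (t=4: DEC p by 9): q unchanged
  event 3 (t=10: DEL q): q (absent) -> (absent)
  event 4 (t=15: SET q = 32): q (absent) -> 32
  event 5 (t=17: DEC r by 2): q unchanged
  event 6 (t=19: INC r by 8): q unchanged
Final: q = 32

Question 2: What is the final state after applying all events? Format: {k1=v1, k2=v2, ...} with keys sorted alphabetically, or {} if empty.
  after event 1 (t=1: SET r = 48): {r=48}
  after event 2 (t=4: DEC p by 9): {p=-9, r=48}
  after event 3 (t=10: DEL q): {p=-9, r=48}
  after event 4 (t=15: SET q = 32): {p=-9, q=32, r=48}
  after event 5 (t=17: DEC r by 2): {p=-9, q=32, r=46}
  after event 6 (t=19: INC r by 8): {p=-9, q=32, r=54}

Answer: {p=-9, q=32, r=54}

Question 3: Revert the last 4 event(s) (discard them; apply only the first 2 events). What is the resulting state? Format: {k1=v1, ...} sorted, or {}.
Answer: {p=-9, r=48}

Derivation:
Keep first 2 events (discard last 4):
  after event 1 (t=1: SET r = 48): {r=48}
  after event 2 (t=4: DEC p by 9): {p=-9, r=48}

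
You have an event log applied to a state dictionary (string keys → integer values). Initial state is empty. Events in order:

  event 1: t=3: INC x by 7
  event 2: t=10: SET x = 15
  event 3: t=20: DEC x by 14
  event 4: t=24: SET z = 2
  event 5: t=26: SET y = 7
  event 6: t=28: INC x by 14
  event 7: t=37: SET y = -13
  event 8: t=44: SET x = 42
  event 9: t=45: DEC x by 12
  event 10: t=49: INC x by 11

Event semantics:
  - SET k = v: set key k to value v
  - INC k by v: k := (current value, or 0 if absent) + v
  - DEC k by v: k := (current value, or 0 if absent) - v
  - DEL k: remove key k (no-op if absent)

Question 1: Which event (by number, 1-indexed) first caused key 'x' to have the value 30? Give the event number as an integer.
Answer: 9

Derivation:
Looking for first event where x becomes 30:
  event 1: x = 7
  event 2: x = 15
  event 3: x = 1
  event 4: x = 1
  event 5: x = 1
  event 6: x = 15
  event 7: x = 15
  event 8: x = 42
  event 9: x 42 -> 30  <-- first match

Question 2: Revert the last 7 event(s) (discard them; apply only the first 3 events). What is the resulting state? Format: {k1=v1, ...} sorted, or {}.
Answer: {x=1}

Derivation:
Keep first 3 events (discard last 7):
  after event 1 (t=3: INC x by 7): {x=7}
  after event 2 (t=10: SET x = 15): {x=15}
  after event 3 (t=20: DEC x by 14): {x=1}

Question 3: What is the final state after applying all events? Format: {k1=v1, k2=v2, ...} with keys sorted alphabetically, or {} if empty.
  after event 1 (t=3: INC x by 7): {x=7}
  after event 2 (t=10: SET x = 15): {x=15}
  after event 3 (t=20: DEC x by 14): {x=1}
  after event 4 (t=24: SET z = 2): {x=1, z=2}
  after event 5 (t=26: SET y = 7): {x=1, y=7, z=2}
  after event 6 (t=28: INC x by 14): {x=15, y=7, z=2}
  after event 7 (t=37: SET y = -13): {x=15, y=-13, z=2}
  after event 8 (t=44: SET x = 42): {x=42, y=-13, z=2}
  after event 9 (t=45: DEC x by 12): {x=30, y=-13, z=2}
  after event 10 (t=49: INC x by 11): {x=41, y=-13, z=2}

Answer: {x=41, y=-13, z=2}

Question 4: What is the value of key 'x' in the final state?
Track key 'x' through all 10 events:
  event 1 (t=3: INC x by 7): x (absent) -> 7
  event 2 (t=10: SET x = 15): x 7 -> 15
  event 3 (t=20: DEC x by 14): x 15 -> 1
  event 4 (t=24: SET z = 2): x unchanged
  event 5 (t=26: SET y = 7): x unchanged
  event 6 (t=28: INC x by 14): x 1 -> 15
  event 7 (t=37: SET y = -13): x unchanged
  event 8 (t=44: SET x = 42): x 15 -> 42
  event 9 (t=45: DEC x by 12): x 42 -> 30
  event 10 (t=49: INC x by 11): x 30 -> 41
Final: x = 41

Answer: 41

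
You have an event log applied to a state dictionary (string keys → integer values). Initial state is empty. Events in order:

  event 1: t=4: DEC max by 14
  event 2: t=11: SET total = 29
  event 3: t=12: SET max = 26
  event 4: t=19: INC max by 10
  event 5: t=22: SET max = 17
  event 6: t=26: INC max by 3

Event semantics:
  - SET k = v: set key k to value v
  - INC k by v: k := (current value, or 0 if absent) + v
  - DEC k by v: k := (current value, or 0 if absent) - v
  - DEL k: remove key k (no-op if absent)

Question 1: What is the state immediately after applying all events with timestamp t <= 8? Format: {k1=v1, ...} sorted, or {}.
Apply events with t <= 8 (1 events):
  after event 1 (t=4: DEC max by 14): {max=-14}

Answer: {max=-14}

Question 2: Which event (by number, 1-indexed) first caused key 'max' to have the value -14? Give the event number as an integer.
Looking for first event where max becomes -14:
  event 1: max (absent) -> -14  <-- first match

Answer: 1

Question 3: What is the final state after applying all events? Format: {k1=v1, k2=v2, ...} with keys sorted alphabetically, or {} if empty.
  after event 1 (t=4: DEC max by 14): {max=-14}
  after event 2 (t=11: SET total = 29): {max=-14, total=29}
  after event 3 (t=12: SET max = 26): {max=26, total=29}
  after event 4 (t=19: INC max by 10): {max=36, total=29}
  after event 5 (t=22: SET max = 17): {max=17, total=29}
  after event 6 (t=26: INC max by 3): {max=20, total=29}

Answer: {max=20, total=29}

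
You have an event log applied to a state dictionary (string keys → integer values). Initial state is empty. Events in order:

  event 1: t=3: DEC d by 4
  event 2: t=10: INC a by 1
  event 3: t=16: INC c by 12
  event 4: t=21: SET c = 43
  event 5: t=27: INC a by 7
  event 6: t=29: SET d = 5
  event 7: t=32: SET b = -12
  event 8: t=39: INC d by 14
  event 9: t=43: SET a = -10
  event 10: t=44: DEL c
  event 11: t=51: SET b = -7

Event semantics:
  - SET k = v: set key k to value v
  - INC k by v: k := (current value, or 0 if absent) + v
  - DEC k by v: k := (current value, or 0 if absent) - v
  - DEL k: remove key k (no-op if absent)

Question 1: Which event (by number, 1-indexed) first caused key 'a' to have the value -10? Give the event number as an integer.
Answer: 9

Derivation:
Looking for first event where a becomes -10:
  event 2: a = 1
  event 3: a = 1
  event 4: a = 1
  event 5: a = 8
  event 6: a = 8
  event 7: a = 8
  event 8: a = 8
  event 9: a 8 -> -10  <-- first match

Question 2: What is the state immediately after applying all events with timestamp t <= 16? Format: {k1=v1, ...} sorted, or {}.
Answer: {a=1, c=12, d=-4}

Derivation:
Apply events with t <= 16 (3 events):
  after event 1 (t=3: DEC d by 4): {d=-4}
  after event 2 (t=10: INC a by 1): {a=1, d=-4}
  after event 3 (t=16: INC c by 12): {a=1, c=12, d=-4}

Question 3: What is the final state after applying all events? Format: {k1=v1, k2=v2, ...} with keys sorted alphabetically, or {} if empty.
  after event 1 (t=3: DEC d by 4): {d=-4}
  after event 2 (t=10: INC a by 1): {a=1, d=-4}
  after event 3 (t=16: INC c by 12): {a=1, c=12, d=-4}
  after event 4 (t=21: SET c = 43): {a=1, c=43, d=-4}
  after event 5 (t=27: INC a by 7): {a=8, c=43, d=-4}
  after event 6 (t=29: SET d = 5): {a=8, c=43, d=5}
  after event 7 (t=32: SET b = -12): {a=8, b=-12, c=43, d=5}
  after event 8 (t=39: INC d by 14): {a=8, b=-12, c=43, d=19}
  after event 9 (t=43: SET a = -10): {a=-10, b=-12, c=43, d=19}
  after event 10 (t=44: DEL c): {a=-10, b=-12, d=19}
  after event 11 (t=51: SET b = -7): {a=-10, b=-7, d=19}

Answer: {a=-10, b=-7, d=19}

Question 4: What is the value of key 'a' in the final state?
Track key 'a' through all 11 events:
  event 1 (t=3: DEC d by 4): a unchanged
  event 2 (t=10: INC a by 1): a (absent) -> 1
  event 3 (t=16: INC c by 12): a unchanged
  event 4 (t=21: SET c = 43): a unchanged
  event 5 (t=27: INC a by 7): a 1 -> 8
  event 6 (t=29: SET d = 5): a unchanged
  event 7 (t=32: SET b = -12): a unchanged
  event 8 (t=39: INC d by 14): a unchanged
  event 9 (t=43: SET a = -10): a 8 -> -10
  event 10 (t=44: DEL c): a unchanged
  event 11 (t=51: SET b = -7): a unchanged
Final: a = -10

Answer: -10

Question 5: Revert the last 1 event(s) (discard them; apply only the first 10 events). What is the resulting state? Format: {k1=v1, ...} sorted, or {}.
Keep first 10 events (discard last 1):
  after event 1 (t=3: DEC d by 4): {d=-4}
  after event 2 (t=10: INC a by 1): {a=1, d=-4}
  after event 3 (t=16: INC c by 12): {a=1, c=12, d=-4}
  after event 4 (t=21: SET c = 43): {a=1, c=43, d=-4}
  after event 5 (t=27: INC a by 7): {a=8, c=43, d=-4}
  after event 6 (t=29: SET d = 5): {a=8, c=43, d=5}
  after event 7 (t=32: SET b = -12): {a=8, b=-12, c=43, d=5}
  after event 8 (t=39: INC d by 14): {a=8, b=-12, c=43, d=19}
  after event 9 (t=43: SET a = -10): {a=-10, b=-12, c=43, d=19}
  after event 10 (t=44: DEL c): {a=-10, b=-12, d=19}

Answer: {a=-10, b=-12, d=19}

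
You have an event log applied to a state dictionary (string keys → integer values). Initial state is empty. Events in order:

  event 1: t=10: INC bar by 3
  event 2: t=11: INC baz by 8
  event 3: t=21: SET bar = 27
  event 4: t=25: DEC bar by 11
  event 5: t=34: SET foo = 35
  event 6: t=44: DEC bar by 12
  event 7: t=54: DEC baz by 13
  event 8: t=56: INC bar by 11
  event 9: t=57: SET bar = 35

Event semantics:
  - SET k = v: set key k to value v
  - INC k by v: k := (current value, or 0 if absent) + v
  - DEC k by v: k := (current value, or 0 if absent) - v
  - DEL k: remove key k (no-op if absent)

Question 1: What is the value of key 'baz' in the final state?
Answer: -5

Derivation:
Track key 'baz' through all 9 events:
  event 1 (t=10: INC bar by 3): baz unchanged
  event 2 (t=11: INC baz by 8): baz (absent) -> 8
  event 3 (t=21: SET bar = 27): baz unchanged
  event 4 (t=25: DEC bar by 11): baz unchanged
  event 5 (t=34: SET foo = 35): baz unchanged
  event 6 (t=44: DEC bar by 12): baz unchanged
  event 7 (t=54: DEC baz by 13): baz 8 -> -5
  event 8 (t=56: INC bar by 11): baz unchanged
  event 9 (t=57: SET bar = 35): baz unchanged
Final: baz = -5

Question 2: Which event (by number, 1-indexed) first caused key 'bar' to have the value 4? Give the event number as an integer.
Answer: 6

Derivation:
Looking for first event where bar becomes 4:
  event 1: bar = 3
  event 2: bar = 3
  event 3: bar = 27
  event 4: bar = 16
  event 5: bar = 16
  event 6: bar 16 -> 4  <-- first match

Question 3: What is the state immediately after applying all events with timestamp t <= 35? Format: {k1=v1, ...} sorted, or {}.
Answer: {bar=16, baz=8, foo=35}

Derivation:
Apply events with t <= 35 (5 events):
  after event 1 (t=10: INC bar by 3): {bar=3}
  after event 2 (t=11: INC baz by 8): {bar=3, baz=8}
  after event 3 (t=21: SET bar = 27): {bar=27, baz=8}
  after event 4 (t=25: DEC bar by 11): {bar=16, baz=8}
  after event 5 (t=34: SET foo = 35): {bar=16, baz=8, foo=35}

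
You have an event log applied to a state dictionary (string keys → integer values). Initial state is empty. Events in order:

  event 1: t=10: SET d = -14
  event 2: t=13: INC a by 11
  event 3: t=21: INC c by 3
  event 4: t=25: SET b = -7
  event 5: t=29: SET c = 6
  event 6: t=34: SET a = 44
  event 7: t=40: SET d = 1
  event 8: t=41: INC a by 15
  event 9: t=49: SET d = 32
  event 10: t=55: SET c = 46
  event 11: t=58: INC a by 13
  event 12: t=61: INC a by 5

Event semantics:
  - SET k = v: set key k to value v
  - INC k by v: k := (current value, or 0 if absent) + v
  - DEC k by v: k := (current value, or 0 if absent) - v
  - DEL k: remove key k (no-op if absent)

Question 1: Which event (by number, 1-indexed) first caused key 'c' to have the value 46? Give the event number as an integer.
Looking for first event where c becomes 46:
  event 3: c = 3
  event 4: c = 3
  event 5: c = 6
  event 6: c = 6
  event 7: c = 6
  event 8: c = 6
  event 9: c = 6
  event 10: c 6 -> 46  <-- first match

Answer: 10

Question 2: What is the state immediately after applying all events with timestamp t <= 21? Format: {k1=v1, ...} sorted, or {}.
Apply events with t <= 21 (3 events):
  after event 1 (t=10: SET d = -14): {d=-14}
  after event 2 (t=13: INC a by 11): {a=11, d=-14}
  after event 3 (t=21: INC c by 3): {a=11, c=3, d=-14}

Answer: {a=11, c=3, d=-14}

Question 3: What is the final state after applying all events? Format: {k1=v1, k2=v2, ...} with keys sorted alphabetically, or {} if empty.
Answer: {a=77, b=-7, c=46, d=32}

Derivation:
  after event 1 (t=10: SET d = -14): {d=-14}
  after event 2 (t=13: INC a by 11): {a=11, d=-14}
  after event 3 (t=21: INC c by 3): {a=11, c=3, d=-14}
  after event 4 (t=25: SET b = -7): {a=11, b=-7, c=3, d=-14}
  after event 5 (t=29: SET c = 6): {a=11, b=-7, c=6, d=-14}
  after event 6 (t=34: SET a = 44): {a=44, b=-7, c=6, d=-14}
  after event 7 (t=40: SET d = 1): {a=44, b=-7, c=6, d=1}
  after event 8 (t=41: INC a by 15): {a=59, b=-7, c=6, d=1}
  after event 9 (t=49: SET d = 32): {a=59, b=-7, c=6, d=32}
  after event 10 (t=55: SET c = 46): {a=59, b=-7, c=46, d=32}
  after event 11 (t=58: INC a by 13): {a=72, b=-7, c=46, d=32}
  after event 12 (t=61: INC a by 5): {a=77, b=-7, c=46, d=32}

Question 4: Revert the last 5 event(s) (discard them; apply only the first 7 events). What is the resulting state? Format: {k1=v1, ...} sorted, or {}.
Answer: {a=44, b=-7, c=6, d=1}

Derivation:
Keep first 7 events (discard last 5):
  after event 1 (t=10: SET d = -14): {d=-14}
  after event 2 (t=13: INC a by 11): {a=11, d=-14}
  after event 3 (t=21: INC c by 3): {a=11, c=3, d=-14}
  after event 4 (t=25: SET b = -7): {a=11, b=-7, c=3, d=-14}
  after event 5 (t=29: SET c = 6): {a=11, b=-7, c=6, d=-14}
  after event 6 (t=34: SET a = 44): {a=44, b=-7, c=6, d=-14}
  after event 7 (t=40: SET d = 1): {a=44, b=-7, c=6, d=1}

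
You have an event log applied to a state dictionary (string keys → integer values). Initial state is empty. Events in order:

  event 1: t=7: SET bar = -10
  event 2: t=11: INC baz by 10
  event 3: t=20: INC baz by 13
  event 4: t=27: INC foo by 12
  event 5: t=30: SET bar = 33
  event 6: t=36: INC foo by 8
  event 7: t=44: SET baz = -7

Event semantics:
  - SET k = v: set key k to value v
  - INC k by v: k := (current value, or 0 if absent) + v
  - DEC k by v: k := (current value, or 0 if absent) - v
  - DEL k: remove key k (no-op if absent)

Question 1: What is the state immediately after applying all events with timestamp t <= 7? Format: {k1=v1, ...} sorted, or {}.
Answer: {bar=-10}

Derivation:
Apply events with t <= 7 (1 events):
  after event 1 (t=7: SET bar = -10): {bar=-10}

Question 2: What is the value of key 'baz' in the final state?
Answer: -7

Derivation:
Track key 'baz' through all 7 events:
  event 1 (t=7: SET bar = -10): baz unchanged
  event 2 (t=11: INC baz by 10): baz (absent) -> 10
  event 3 (t=20: INC baz by 13): baz 10 -> 23
  event 4 (t=27: INC foo by 12): baz unchanged
  event 5 (t=30: SET bar = 33): baz unchanged
  event 6 (t=36: INC foo by 8): baz unchanged
  event 7 (t=44: SET baz = -7): baz 23 -> -7
Final: baz = -7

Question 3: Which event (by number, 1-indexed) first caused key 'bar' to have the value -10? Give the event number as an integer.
Looking for first event where bar becomes -10:
  event 1: bar (absent) -> -10  <-- first match

Answer: 1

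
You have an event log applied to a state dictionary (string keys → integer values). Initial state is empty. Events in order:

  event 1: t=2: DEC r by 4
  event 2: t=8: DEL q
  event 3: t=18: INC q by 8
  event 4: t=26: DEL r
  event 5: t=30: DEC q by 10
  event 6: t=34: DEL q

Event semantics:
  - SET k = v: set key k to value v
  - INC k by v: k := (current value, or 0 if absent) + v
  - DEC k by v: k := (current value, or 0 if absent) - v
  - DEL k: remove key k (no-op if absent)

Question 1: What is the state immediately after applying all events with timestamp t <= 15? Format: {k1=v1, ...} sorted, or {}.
Answer: {r=-4}

Derivation:
Apply events with t <= 15 (2 events):
  after event 1 (t=2: DEC r by 4): {r=-4}
  after event 2 (t=8: DEL q): {r=-4}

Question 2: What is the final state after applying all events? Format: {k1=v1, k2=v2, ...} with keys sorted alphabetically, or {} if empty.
  after event 1 (t=2: DEC r by 4): {r=-4}
  after event 2 (t=8: DEL q): {r=-4}
  after event 3 (t=18: INC q by 8): {q=8, r=-4}
  after event 4 (t=26: DEL r): {q=8}
  after event 5 (t=30: DEC q by 10): {q=-2}
  after event 6 (t=34: DEL q): {}

Answer: {}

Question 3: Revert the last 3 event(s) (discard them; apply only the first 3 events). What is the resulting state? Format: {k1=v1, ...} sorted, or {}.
Keep first 3 events (discard last 3):
  after event 1 (t=2: DEC r by 4): {r=-4}
  after event 2 (t=8: DEL q): {r=-4}
  after event 3 (t=18: INC q by 8): {q=8, r=-4}

Answer: {q=8, r=-4}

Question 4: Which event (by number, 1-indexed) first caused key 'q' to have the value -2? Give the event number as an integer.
Looking for first event where q becomes -2:
  event 3: q = 8
  event 4: q = 8
  event 5: q 8 -> -2  <-- first match

Answer: 5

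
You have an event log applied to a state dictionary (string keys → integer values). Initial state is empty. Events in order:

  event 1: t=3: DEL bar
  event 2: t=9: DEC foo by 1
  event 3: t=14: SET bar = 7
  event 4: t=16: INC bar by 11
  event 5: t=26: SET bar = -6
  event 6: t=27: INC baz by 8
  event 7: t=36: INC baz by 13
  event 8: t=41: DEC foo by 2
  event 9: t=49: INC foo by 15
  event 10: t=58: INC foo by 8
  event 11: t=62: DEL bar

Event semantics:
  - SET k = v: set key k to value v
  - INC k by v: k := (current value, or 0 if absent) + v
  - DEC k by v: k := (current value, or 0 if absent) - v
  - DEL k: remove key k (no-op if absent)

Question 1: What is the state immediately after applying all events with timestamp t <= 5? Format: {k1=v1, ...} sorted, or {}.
Apply events with t <= 5 (1 events):
  after event 1 (t=3: DEL bar): {}

Answer: {}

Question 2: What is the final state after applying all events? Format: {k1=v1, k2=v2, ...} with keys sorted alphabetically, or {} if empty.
  after event 1 (t=3: DEL bar): {}
  after event 2 (t=9: DEC foo by 1): {foo=-1}
  after event 3 (t=14: SET bar = 7): {bar=7, foo=-1}
  after event 4 (t=16: INC bar by 11): {bar=18, foo=-1}
  after event 5 (t=26: SET bar = -6): {bar=-6, foo=-1}
  after event 6 (t=27: INC baz by 8): {bar=-6, baz=8, foo=-1}
  after event 7 (t=36: INC baz by 13): {bar=-6, baz=21, foo=-1}
  after event 8 (t=41: DEC foo by 2): {bar=-6, baz=21, foo=-3}
  after event 9 (t=49: INC foo by 15): {bar=-6, baz=21, foo=12}
  after event 10 (t=58: INC foo by 8): {bar=-6, baz=21, foo=20}
  after event 11 (t=62: DEL bar): {baz=21, foo=20}

Answer: {baz=21, foo=20}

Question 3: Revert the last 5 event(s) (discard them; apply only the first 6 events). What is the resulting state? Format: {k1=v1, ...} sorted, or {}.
Answer: {bar=-6, baz=8, foo=-1}

Derivation:
Keep first 6 events (discard last 5):
  after event 1 (t=3: DEL bar): {}
  after event 2 (t=9: DEC foo by 1): {foo=-1}
  after event 3 (t=14: SET bar = 7): {bar=7, foo=-1}
  after event 4 (t=16: INC bar by 11): {bar=18, foo=-1}
  after event 5 (t=26: SET bar = -6): {bar=-6, foo=-1}
  after event 6 (t=27: INC baz by 8): {bar=-6, baz=8, foo=-1}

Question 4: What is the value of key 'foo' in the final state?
Answer: 20

Derivation:
Track key 'foo' through all 11 events:
  event 1 (t=3: DEL bar): foo unchanged
  event 2 (t=9: DEC foo by 1): foo (absent) -> -1
  event 3 (t=14: SET bar = 7): foo unchanged
  event 4 (t=16: INC bar by 11): foo unchanged
  event 5 (t=26: SET bar = -6): foo unchanged
  event 6 (t=27: INC baz by 8): foo unchanged
  event 7 (t=36: INC baz by 13): foo unchanged
  event 8 (t=41: DEC foo by 2): foo -1 -> -3
  event 9 (t=49: INC foo by 15): foo -3 -> 12
  event 10 (t=58: INC foo by 8): foo 12 -> 20
  event 11 (t=62: DEL bar): foo unchanged
Final: foo = 20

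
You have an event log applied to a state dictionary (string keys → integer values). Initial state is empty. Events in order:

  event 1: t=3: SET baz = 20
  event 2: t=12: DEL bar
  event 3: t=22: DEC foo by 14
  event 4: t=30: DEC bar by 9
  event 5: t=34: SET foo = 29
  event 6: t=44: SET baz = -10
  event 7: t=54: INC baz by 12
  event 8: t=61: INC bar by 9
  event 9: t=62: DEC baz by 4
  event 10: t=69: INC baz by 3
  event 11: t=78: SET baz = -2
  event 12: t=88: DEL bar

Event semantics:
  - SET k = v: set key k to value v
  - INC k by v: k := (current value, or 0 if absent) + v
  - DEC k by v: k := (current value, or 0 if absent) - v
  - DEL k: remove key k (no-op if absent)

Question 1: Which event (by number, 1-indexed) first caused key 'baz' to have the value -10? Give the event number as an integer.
Answer: 6

Derivation:
Looking for first event where baz becomes -10:
  event 1: baz = 20
  event 2: baz = 20
  event 3: baz = 20
  event 4: baz = 20
  event 5: baz = 20
  event 6: baz 20 -> -10  <-- first match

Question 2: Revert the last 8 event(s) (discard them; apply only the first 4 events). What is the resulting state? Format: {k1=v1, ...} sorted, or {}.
Keep first 4 events (discard last 8):
  after event 1 (t=3: SET baz = 20): {baz=20}
  after event 2 (t=12: DEL bar): {baz=20}
  after event 3 (t=22: DEC foo by 14): {baz=20, foo=-14}
  after event 4 (t=30: DEC bar by 9): {bar=-9, baz=20, foo=-14}

Answer: {bar=-9, baz=20, foo=-14}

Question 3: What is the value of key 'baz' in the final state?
Track key 'baz' through all 12 events:
  event 1 (t=3: SET baz = 20): baz (absent) -> 20
  event 2 (t=12: DEL bar): baz unchanged
  event 3 (t=22: DEC foo by 14): baz unchanged
  event 4 (t=30: DEC bar by 9): baz unchanged
  event 5 (t=34: SET foo = 29): baz unchanged
  event 6 (t=44: SET baz = -10): baz 20 -> -10
  event 7 (t=54: INC baz by 12): baz -10 -> 2
  event 8 (t=61: INC bar by 9): baz unchanged
  event 9 (t=62: DEC baz by 4): baz 2 -> -2
  event 10 (t=69: INC baz by 3): baz -2 -> 1
  event 11 (t=78: SET baz = -2): baz 1 -> -2
  event 12 (t=88: DEL bar): baz unchanged
Final: baz = -2

Answer: -2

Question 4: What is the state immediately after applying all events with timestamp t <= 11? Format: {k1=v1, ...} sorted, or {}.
Apply events with t <= 11 (1 events):
  after event 1 (t=3: SET baz = 20): {baz=20}

Answer: {baz=20}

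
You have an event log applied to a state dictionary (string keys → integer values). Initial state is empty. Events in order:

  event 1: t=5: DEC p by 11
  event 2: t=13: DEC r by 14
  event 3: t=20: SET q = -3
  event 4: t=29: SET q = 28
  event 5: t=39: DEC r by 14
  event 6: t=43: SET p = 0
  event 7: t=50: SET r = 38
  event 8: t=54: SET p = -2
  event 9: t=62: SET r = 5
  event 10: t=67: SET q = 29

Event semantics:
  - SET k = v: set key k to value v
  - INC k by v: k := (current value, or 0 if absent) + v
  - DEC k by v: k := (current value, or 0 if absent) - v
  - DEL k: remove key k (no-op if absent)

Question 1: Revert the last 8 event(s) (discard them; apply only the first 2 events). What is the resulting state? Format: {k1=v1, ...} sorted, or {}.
Answer: {p=-11, r=-14}

Derivation:
Keep first 2 events (discard last 8):
  after event 1 (t=5: DEC p by 11): {p=-11}
  after event 2 (t=13: DEC r by 14): {p=-11, r=-14}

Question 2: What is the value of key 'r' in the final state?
Answer: 5

Derivation:
Track key 'r' through all 10 events:
  event 1 (t=5: DEC p by 11): r unchanged
  event 2 (t=13: DEC r by 14): r (absent) -> -14
  event 3 (t=20: SET q = -3): r unchanged
  event 4 (t=29: SET q = 28): r unchanged
  event 5 (t=39: DEC r by 14): r -14 -> -28
  event 6 (t=43: SET p = 0): r unchanged
  event 7 (t=50: SET r = 38): r -28 -> 38
  event 8 (t=54: SET p = -2): r unchanged
  event 9 (t=62: SET r = 5): r 38 -> 5
  event 10 (t=67: SET q = 29): r unchanged
Final: r = 5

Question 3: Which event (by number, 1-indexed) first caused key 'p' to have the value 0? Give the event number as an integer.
Answer: 6

Derivation:
Looking for first event where p becomes 0:
  event 1: p = -11
  event 2: p = -11
  event 3: p = -11
  event 4: p = -11
  event 5: p = -11
  event 6: p -11 -> 0  <-- first match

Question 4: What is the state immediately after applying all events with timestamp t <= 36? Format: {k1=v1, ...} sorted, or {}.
Answer: {p=-11, q=28, r=-14}

Derivation:
Apply events with t <= 36 (4 events):
  after event 1 (t=5: DEC p by 11): {p=-11}
  after event 2 (t=13: DEC r by 14): {p=-11, r=-14}
  after event 3 (t=20: SET q = -3): {p=-11, q=-3, r=-14}
  after event 4 (t=29: SET q = 28): {p=-11, q=28, r=-14}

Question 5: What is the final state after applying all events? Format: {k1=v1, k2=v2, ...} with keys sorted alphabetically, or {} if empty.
  after event 1 (t=5: DEC p by 11): {p=-11}
  after event 2 (t=13: DEC r by 14): {p=-11, r=-14}
  after event 3 (t=20: SET q = -3): {p=-11, q=-3, r=-14}
  after event 4 (t=29: SET q = 28): {p=-11, q=28, r=-14}
  after event 5 (t=39: DEC r by 14): {p=-11, q=28, r=-28}
  after event 6 (t=43: SET p = 0): {p=0, q=28, r=-28}
  after event 7 (t=50: SET r = 38): {p=0, q=28, r=38}
  after event 8 (t=54: SET p = -2): {p=-2, q=28, r=38}
  after event 9 (t=62: SET r = 5): {p=-2, q=28, r=5}
  after event 10 (t=67: SET q = 29): {p=-2, q=29, r=5}

Answer: {p=-2, q=29, r=5}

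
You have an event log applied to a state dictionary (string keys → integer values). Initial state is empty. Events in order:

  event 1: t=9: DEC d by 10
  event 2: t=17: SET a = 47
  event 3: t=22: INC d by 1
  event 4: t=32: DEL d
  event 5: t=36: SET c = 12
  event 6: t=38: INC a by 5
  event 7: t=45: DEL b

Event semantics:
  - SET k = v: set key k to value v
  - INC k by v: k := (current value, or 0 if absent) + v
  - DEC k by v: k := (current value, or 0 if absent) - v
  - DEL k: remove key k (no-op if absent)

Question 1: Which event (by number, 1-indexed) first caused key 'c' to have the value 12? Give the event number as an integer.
Answer: 5

Derivation:
Looking for first event where c becomes 12:
  event 5: c (absent) -> 12  <-- first match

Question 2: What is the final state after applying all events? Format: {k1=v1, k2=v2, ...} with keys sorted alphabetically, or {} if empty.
  after event 1 (t=9: DEC d by 10): {d=-10}
  after event 2 (t=17: SET a = 47): {a=47, d=-10}
  after event 3 (t=22: INC d by 1): {a=47, d=-9}
  after event 4 (t=32: DEL d): {a=47}
  after event 5 (t=36: SET c = 12): {a=47, c=12}
  after event 6 (t=38: INC a by 5): {a=52, c=12}
  after event 7 (t=45: DEL b): {a=52, c=12}

Answer: {a=52, c=12}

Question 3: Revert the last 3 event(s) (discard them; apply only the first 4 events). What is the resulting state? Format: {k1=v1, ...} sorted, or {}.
Answer: {a=47}

Derivation:
Keep first 4 events (discard last 3):
  after event 1 (t=9: DEC d by 10): {d=-10}
  after event 2 (t=17: SET a = 47): {a=47, d=-10}
  after event 3 (t=22: INC d by 1): {a=47, d=-9}
  after event 4 (t=32: DEL d): {a=47}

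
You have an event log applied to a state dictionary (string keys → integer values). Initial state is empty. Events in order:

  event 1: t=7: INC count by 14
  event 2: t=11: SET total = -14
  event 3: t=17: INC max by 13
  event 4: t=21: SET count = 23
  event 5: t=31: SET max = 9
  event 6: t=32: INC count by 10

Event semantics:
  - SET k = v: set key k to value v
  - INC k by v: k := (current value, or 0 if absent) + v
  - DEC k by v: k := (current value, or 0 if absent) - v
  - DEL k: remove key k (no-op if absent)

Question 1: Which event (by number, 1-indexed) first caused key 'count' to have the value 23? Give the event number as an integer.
Answer: 4

Derivation:
Looking for first event where count becomes 23:
  event 1: count = 14
  event 2: count = 14
  event 3: count = 14
  event 4: count 14 -> 23  <-- first match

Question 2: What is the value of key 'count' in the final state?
Answer: 33

Derivation:
Track key 'count' through all 6 events:
  event 1 (t=7: INC count by 14): count (absent) -> 14
  event 2 (t=11: SET total = -14): count unchanged
  event 3 (t=17: INC max by 13): count unchanged
  event 4 (t=21: SET count = 23): count 14 -> 23
  event 5 (t=31: SET max = 9): count unchanged
  event 6 (t=32: INC count by 10): count 23 -> 33
Final: count = 33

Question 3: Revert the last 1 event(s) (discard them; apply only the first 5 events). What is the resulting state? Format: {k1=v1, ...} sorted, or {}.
Answer: {count=23, max=9, total=-14}

Derivation:
Keep first 5 events (discard last 1):
  after event 1 (t=7: INC count by 14): {count=14}
  after event 2 (t=11: SET total = -14): {count=14, total=-14}
  after event 3 (t=17: INC max by 13): {count=14, max=13, total=-14}
  after event 4 (t=21: SET count = 23): {count=23, max=13, total=-14}
  after event 5 (t=31: SET max = 9): {count=23, max=9, total=-14}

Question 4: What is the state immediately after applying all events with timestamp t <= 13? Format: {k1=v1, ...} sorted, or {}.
Apply events with t <= 13 (2 events):
  after event 1 (t=7: INC count by 14): {count=14}
  after event 2 (t=11: SET total = -14): {count=14, total=-14}

Answer: {count=14, total=-14}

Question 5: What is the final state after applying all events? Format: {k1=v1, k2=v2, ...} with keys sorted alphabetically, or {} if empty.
Answer: {count=33, max=9, total=-14}

Derivation:
  after event 1 (t=7: INC count by 14): {count=14}
  after event 2 (t=11: SET total = -14): {count=14, total=-14}
  after event 3 (t=17: INC max by 13): {count=14, max=13, total=-14}
  after event 4 (t=21: SET count = 23): {count=23, max=13, total=-14}
  after event 5 (t=31: SET max = 9): {count=23, max=9, total=-14}
  after event 6 (t=32: INC count by 10): {count=33, max=9, total=-14}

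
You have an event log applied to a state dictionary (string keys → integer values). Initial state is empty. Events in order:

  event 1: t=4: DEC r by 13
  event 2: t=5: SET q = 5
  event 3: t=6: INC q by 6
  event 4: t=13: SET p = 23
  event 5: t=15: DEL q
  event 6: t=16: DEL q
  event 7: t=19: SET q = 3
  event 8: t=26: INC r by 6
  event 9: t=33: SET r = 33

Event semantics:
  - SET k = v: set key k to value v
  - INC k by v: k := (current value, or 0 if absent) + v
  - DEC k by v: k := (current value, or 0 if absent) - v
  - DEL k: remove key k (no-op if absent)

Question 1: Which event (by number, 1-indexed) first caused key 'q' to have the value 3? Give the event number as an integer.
Answer: 7

Derivation:
Looking for first event where q becomes 3:
  event 2: q = 5
  event 3: q = 11
  event 4: q = 11
  event 5: q = (absent)
  event 7: q (absent) -> 3  <-- first match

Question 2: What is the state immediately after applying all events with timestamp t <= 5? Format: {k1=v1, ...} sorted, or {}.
Apply events with t <= 5 (2 events):
  after event 1 (t=4: DEC r by 13): {r=-13}
  after event 2 (t=5: SET q = 5): {q=5, r=-13}

Answer: {q=5, r=-13}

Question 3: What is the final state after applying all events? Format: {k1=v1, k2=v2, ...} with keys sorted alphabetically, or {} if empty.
Answer: {p=23, q=3, r=33}

Derivation:
  after event 1 (t=4: DEC r by 13): {r=-13}
  after event 2 (t=5: SET q = 5): {q=5, r=-13}
  after event 3 (t=6: INC q by 6): {q=11, r=-13}
  after event 4 (t=13: SET p = 23): {p=23, q=11, r=-13}
  after event 5 (t=15: DEL q): {p=23, r=-13}
  after event 6 (t=16: DEL q): {p=23, r=-13}
  after event 7 (t=19: SET q = 3): {p=23, q=3, r=-13}
  after event 8 (t=26: INC r by 6): {p=23, q=3, r=-7}
  after event 9 (t=33: SET r = 33): {p=23, q=3, r=33}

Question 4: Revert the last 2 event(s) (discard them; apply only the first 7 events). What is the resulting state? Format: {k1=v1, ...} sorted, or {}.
Answer: {p=23, q=3, r=-13}

Derivation:
Keep first 7 events (discard last 2):
  after event 1 (t=4: DEC r by 13): {r=-13}
  after event 2 (t=5: SET q = 5): {q=5, r=-13}
  after event 3 (t=6: INC q by 6): {q=11, r=-13}
  after event 4 (t=13: SET p = 23): {p=23, q=11, r=-13}
  after event 5 (t=15: DEL q): {p=23, r=-13}
  after event 6 (t=16: DEL q): {p=23, r=-13}
  after event 7 (t=19: SET q = 3): {p=23, q=3, r=-13}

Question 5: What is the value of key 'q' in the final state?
Answer: 3

Derivation:
Track key 'q' through all 9 events:
  event 1 (t=4: DEC r by 13): q unchanged
  event 2 (t=5: SET q = 5): q (absent) -> 5
  event 3 (t=6: INC q by 6): q 5 -> 11
  event 4 (t=13: SET p = 23): q unchanged
  event 5 (t=15: DEL q): q 11 -> (absent)
  event 6 (t=16: DEL q): q (absent) -> (absent)
  event 7 (t=19: SET q = 3): q (absent) -> 3
  event 8 (t=26: INC r by 6): q unchanged
  event 9 (t=33: SET r = 33): q unchanged
Final: q = 3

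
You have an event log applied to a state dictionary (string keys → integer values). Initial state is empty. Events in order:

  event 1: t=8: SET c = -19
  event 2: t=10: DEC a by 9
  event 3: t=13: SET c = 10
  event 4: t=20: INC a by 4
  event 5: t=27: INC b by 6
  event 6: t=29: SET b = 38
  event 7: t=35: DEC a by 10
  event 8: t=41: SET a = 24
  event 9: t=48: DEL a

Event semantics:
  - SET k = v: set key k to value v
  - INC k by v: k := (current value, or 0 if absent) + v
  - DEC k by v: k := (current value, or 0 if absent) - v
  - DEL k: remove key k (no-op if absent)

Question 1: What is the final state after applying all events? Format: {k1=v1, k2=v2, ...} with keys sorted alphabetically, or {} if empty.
  after event 1 (t=8: SET c = -19): {c=-19}
  after event 2 (t=10: DEC a by 9): {a=-9, c=-19}
  after event 3 (t=13: SET c = 10): {a=-9, c=10}
  after event 4 (t=20: INC a by 4): {a=-5, c=10}
  after event 5 (t=27: INC b by 6): {a=-5, b=6, c=10}
  after event 6 (t=29: SET b = 38): {a=-5, b=38, c=10}
  after event 7 (t=35: DEC a by 10): {a=-15, b=38, c=10}
  after event 8 (t=41: SET a = 24): {a=24, b=38, c=10}
  after event 9 (t=48: DEL a): {b=38, c=10}

Answer: {b=38, c=10}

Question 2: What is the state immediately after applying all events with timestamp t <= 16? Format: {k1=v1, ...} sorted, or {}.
Apply events with t <= 16 (3 events):
  after event 1 (t=8: SET c = -19): {c=-19}
  after event 2 (t=10: DEC a by 9): {a=-9, c=-19}
  after event 3 (t=13: SET c = 10): {a=-9, c=10}

Answer: {a=-9, c=10}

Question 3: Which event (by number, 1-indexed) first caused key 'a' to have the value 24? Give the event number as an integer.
Answer: 8

Derivation:
Looking for first event where a becomes 24:
  event 2: a = -9
  event 3: a = -9
  event 4: a = -5
  event 5: a = -5
  event 6: a = -5
  event 7: a = -15
  event 8: a -15 -> 24  <-- first match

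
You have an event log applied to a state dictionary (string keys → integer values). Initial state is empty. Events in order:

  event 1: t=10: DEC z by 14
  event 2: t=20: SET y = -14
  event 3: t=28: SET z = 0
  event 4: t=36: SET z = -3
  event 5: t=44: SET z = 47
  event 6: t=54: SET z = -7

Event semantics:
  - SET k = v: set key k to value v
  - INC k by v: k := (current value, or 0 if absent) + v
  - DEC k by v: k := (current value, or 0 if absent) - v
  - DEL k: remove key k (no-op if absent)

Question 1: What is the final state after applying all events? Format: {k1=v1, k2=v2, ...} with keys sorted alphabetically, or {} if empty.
Answer: {y=-14, z=-7}

Derivation:
  after event 1 (t=10: DEC z by 14): {z=-14}
  after event 2 (t=20: SET y = -14): {y=-14, z=-14}
  after event 3 (t=28: SET z = 0): {y=-14, z=0}
  after event 4 (t=36: SET z = -3): {y=-14, z=-3}
  after event 5 (t=44: SET z = 47): {y=-14, z=47}
  after event 6 (t=54: SET z = -7): {y=-14, z=-7}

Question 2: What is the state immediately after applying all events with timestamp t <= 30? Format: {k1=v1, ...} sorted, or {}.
Apply events with t <= 30 (3 events):
  after event 1 (t=10: DEC z by 14): {z=-14}
  after event 2 (t=20: SET y = -14): {y=-14, z=-14}
  after event 3 (t=28: SET z = 0): {y=-14, z=0}

Answer: {y=-14, z=0}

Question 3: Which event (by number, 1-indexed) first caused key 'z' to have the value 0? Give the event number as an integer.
Looking for first event where z becomes 0:
  event 1: z = -14
  event 2: z = -14
  event 3: z -14 -> 0  <-- first match

Answer: 3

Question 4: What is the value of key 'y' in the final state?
Track key 'y' through all 6 events:
  event 1 (t=10: DEC z by 14): y unchanged
  event 2 (t=20: SET y = -14): y (absent) -> -14
  event 3 (t=28: SET z = 0): y unchanged
  event 4 (t=36: SET z = -3): y unchanged
  event 5 (t=44: SET z = 47): y unchanged
  event 6 (t=54: SET z = -7): y unchanged
Final: y = -14

Answer: -14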